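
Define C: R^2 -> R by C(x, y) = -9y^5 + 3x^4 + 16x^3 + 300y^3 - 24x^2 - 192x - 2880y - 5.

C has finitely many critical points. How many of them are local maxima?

C separates as a function of x plus a function of y, so ∇C=0 decouples.
∂C/∂x = 12(x - 2)(x + 2)(x + 4) = 0 at x ∈ {-4, -2, 2}; ∂C/∂y = -45(y - 4)(y - 2)(y + 2)(y + 4) = 0 at y ∈ {-4, -2, 2, 4}.
The Hessian is diagonal: diag(C_xx, C_yy). Second derivatives: C_xx(-4)=144, C_xx(-2)=-96, C_xx(2)=288; C_yy(-4)=4320, C_yy(-2)=-2160, C_yy(2)=2160, C_yy(4)=-4320.
Local maxima occur where both diagonal entries negative: (-2, -2), (-2, 4). Count: 2.

2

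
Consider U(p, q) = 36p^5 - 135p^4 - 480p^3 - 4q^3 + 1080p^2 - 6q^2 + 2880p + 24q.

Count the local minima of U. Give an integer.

U separates as a function of p plus a function of q, so ∇U=0 decouples.
∂U/∂p = 180(p - 4)(p - 2)(p + 1)(p + 2) = 0 at p ∈ {-2, -1, 2, 4}; ∂U/∂q = -12(q - 1)(q + 2) = 0 at q ∈ {-2, 1}.
The Hessian is diagonal: diag(U_pp, U_qq). Second derivatives: U_pp(-2)=-4320, U_pp(-1)=2700, U_pp(2)=-4320, U_pp(4)=10800; U_qq(-2)=36, U_qq(1)=-36.
Local minima occur where both diagonal entries positive: (-1, -2), (4, -2). Count: 2.

2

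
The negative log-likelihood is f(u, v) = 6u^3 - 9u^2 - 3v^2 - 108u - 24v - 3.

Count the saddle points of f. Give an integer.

f separates as a function of u plus a function of v, so ∇f=0 decouples.
∂f/∂u = 18(u - 3)(u + 2) = 0 at u ∈ {-2, 3}; ∂f/∂v = -6(v + 4) = 0 at v ∈ {-4}.
The Hessian is diagonal: diag(f_uu, f_vv). Second derivatives: f_uu(-2)=-90, f_uu(3)=90; f_vv(-4)=-6.
Saddle points occur where the two diagonal entries have opposite signs: (3, -4). Count: 1.

1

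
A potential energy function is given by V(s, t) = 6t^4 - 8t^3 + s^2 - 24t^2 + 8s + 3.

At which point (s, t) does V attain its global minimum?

(-4, 2)

V(s,t) separates as P(s) + Q(t) + 3, so its minimum is min P + min Q + 3.
P'(s) = 2s + 8 vanishes at s ∈ {-4}; Q'(t) = 24t(t - 2)(t + 1) vanishes at t ∈ {-1, 0, 2}.
Local minima of P (where P''>0): P(-4)=-16. Local minima of Q: Q(-1)=-10, Q(2)=-64.
So the global minimum of V is P(-4) + Q(2) + 3 = -16 − 64 + 3 = -77, attained at (-4, 2).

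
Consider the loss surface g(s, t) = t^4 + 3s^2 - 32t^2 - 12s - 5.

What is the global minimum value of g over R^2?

g(s,t) separates as P(s) + Q(t) − 5, so its minimum is min P + min Q − 5.
P'(s) = 6s - 12 vanishes at s ∈ {2}; Q'(t) = 4t(t - 4)(t + 4) vanishes at t ∈ {-4, 0, 4}.
Local minima of P (where P''>0): P(2)=-12. Local minima of Q: Q(-4)=-256, Q(4)=-256.
So the global minimum of g is P(2) + Q(-4) − 5 = -12 − 256 − 5 = -273, attained at (2, -4).

-273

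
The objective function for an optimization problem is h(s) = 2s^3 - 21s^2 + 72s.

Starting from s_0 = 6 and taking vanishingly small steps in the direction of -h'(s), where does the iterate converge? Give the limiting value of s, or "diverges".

h'(s) = 6(s - 4)(s - 3), so h'(6) = 36.
Gradient descent moves in the -h' direction, i.e. s is decreasing.
The nearest critical point in that direction is s = 4, where h'' = 6 > 0 (a local minimum). The iterate converges there.

4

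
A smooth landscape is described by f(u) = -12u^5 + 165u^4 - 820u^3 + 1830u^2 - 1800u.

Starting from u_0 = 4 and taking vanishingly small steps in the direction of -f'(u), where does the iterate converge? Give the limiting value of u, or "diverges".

f'(u) = -60(u - 5)(u - 3)(u - 2)(u - 1), so f'(4) = 360.
Gradient descent moves in the -f' direction, i.e. u is decreasing.
The nearest critical point in that direction is u = 3, where f'' = 240 > 0 (a local minimum). The iterate converges there.

3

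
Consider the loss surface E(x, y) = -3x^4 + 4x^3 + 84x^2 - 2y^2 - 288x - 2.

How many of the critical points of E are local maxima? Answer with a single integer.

E separates as a function of x plus a function of y, so ∇E=0 decouples.
∂E/∂x = -12(x - 3)(x - 2)(x + 4) = 0 at x ∈ {-4, 2, 3}; ∂E/∂y = -4y = 0 at y ∈ {0}.
The Hessian is diagonal: diag(E_xx, E_yy). Second derivatives: E_xx(-4)=-504, E_xx(2)=72, E_xx(3)=-84; E_yy(0)=-4.
Local maxima occur where both diagonal entries negative: (-4, 0), (3, 0). Count: 2.

2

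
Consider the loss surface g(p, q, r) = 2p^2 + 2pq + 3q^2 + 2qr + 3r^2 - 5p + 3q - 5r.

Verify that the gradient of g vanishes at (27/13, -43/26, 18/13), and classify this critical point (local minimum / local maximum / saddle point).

local minimum

∇g = (4p + 2q - 5, 2p + 6q + 2r + 3, 2q + 6r - 5); substituting (27/13, -43/26, 18/13) gives ∇g = (0, 0, 0), so (27/13, -43/26, 18/13) is indeed a critical point.
The Hessian is constant: H = [[4, 2, 0], [2, 6, 2], [0, 2, 6]].
Leading principal minors: Δ₁ = 4, Δ₂ = 20, Δ₃ = 104.
All leading minors are positive, so H is positive definite: a local minimum.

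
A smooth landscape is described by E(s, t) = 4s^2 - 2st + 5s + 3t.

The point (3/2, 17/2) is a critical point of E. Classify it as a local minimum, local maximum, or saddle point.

The Hessian of E is constant: H = [[8, -2], [-2, 0]].
det(H) = 8·0 − (-2)² = -4.
Since det(H) < 0, H is indefinite and the critical point is a saddle point.

saddle point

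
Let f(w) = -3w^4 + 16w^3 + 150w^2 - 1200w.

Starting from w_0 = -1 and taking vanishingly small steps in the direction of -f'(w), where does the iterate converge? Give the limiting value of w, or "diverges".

4

f'(w) = -12(w - 5)(w - 4)(w + 5), so f'(-1) = -1440.
Gradient descent moves in the -f' direction, i.e. w is increasing.
The nearest critical point in that direction is w = 4, where f'' = 108 > 0 (a local minimum). The iterate converges there.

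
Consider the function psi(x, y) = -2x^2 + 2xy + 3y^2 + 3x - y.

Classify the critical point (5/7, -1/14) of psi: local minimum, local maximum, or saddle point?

The Hessian of psi is constant: H = [[-4, 2], [2, 6]].
det(H) = (-4)·6 − 2² = -28.
Since det(H) < 0, H is indefinite and the critical point is a saddle point.

saddle point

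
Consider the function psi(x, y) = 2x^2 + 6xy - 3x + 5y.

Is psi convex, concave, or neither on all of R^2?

psi is quadratic, so its Hessian is the constant matrix H = [[4, 6], [6, 0]].
det(H) = -36, tr(H) = 4.
det(H) < 0, so H is indefinite: neither convex nor concave.

neither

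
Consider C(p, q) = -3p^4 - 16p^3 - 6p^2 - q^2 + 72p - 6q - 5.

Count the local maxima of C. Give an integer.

C separates as a function of p plus a function of q, so ∇C=0 decouples.
∂C/∂p = -12(p - 1)(p + 2)(p + 3) = 0 at p ∈ {-3, -2, 1}; ∂C/∂q = -2(q + 3) = 0 at q ∈ {-3}.
The Hessian is diagonal: diag(C_pp, C_qq). Second derivatives: C_pp(-3)=-48, C_pp(-2)=36, C_pp(1)=-144; C_qq(-3)=-2.
Local maxima occur where both diagonal entries negative: (-3, -3), (1, -3). Count: 2.

2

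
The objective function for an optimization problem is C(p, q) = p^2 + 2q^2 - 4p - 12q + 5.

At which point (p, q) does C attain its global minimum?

C(p,q) separates as A(p) + B(q) + 5, so its minimum is min A + min B + 5.
A'(p) = 2p - 4 vanishes at p ∈ {2}; B'(q) = 4q - 12 vanishes at q ∈ {3}.
Local minima of A (where A''>0): A(2)=-4. Local minima of B: B(3)=-18.
So the global minimum of C is A(2) + B(3) + 5 = -4 − 18 + 5 = -17, attained at (2, 3).

(2, 3)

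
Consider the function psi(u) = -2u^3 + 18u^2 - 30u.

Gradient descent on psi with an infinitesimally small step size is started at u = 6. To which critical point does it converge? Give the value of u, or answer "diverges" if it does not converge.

diverges

psi'(u) = -6(u - 5)(u - 1), so psi'(6) = -30.
Gradient descent moves in the -psi' direction, i.e. u is increasing.
There is no critical point above u=6, and psi' keeps the same sign, so the iterate runs off to +∞.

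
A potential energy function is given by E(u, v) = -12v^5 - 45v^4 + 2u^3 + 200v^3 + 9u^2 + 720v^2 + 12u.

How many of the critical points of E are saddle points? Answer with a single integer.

E separates as a function of u plus a function of v, so ∇E=0 decouples.
∂E/∂u = 6(u + 1)(u + 2) = 0 at u ∈ {-2, -1}; ∂E/∂v = -60v(v - 3)(v + 2)(v + 4) = 0 at v ∈ {-4, -2, 0, 3}.
The Hessian is diagonal: diag(E_uu, E_vv). Second derivatives: E_uu(-2)=-6, E_uu(-1)=6; E_vv(-4)=3360, E_vv(-2)=-1200, E_vv(0)=1440, E_vv(3)=-6300.
Saddle points occur where the two diagonal entries have opposite signs: (-2, -4), (-2, 0), (-1, -2), (-1, 3). Count: 4.

4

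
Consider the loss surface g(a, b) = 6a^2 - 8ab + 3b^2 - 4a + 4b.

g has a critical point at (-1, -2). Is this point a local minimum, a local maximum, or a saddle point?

The Hessian of g is constant: H = [[12, -8], [-8, 6]].
det(H) = 12·6 − (-8)² = 8.
det(H) > 0 and tr(H) = 18 > 0, so H is positive definite and the point is a local minimum.

local minimum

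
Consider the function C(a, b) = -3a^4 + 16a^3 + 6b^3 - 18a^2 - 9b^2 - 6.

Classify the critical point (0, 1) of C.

saddle point

The mixed partial ∂²C/∂a∂b is 0, so the Hessian at any point is diag(C_aa, C_bb) = diag(12(-3a^2 + 8a - 3), 18(2b - 1)).
At (0, 1): H = diag(-36, 18).
The eigenvalues have opposite signs, so H is indefinite: a saddle point.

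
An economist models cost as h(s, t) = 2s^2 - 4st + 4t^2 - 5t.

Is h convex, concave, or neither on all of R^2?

convex

h is quadratic, so its Hessian is the constant matrix H = [[4, -4], [-4, 8]].
det(H) = 16, tr(H) = 12.
det(H) > 0 and tr(H) > 0, so H is positive definite everywhere: convex.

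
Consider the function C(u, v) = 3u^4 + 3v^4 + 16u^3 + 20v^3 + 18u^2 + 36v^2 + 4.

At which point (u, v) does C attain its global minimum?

(-3, 0)

C(u,v) separates as P(u) + Q(v) + 4, so its minimum is min P + min Q + 4.
P'(u) = 12u(u + 1)(u + 3) vanishes at u ∈ {-3, -1, 0}; Q'(v) = 12v(v + 2)(v + 3) vanishes at v ∈ {-3, -2, 0}.
Local minima of P (where P''>0): P(-3)=-27, P(0)=0. Local minima of Q: Q(-3)=27, Q(0)=0.
So the global minimum of C is P(-3) + Q(0) + 4 = -27 + 0 + 4 = -23, attained at (-3, 0).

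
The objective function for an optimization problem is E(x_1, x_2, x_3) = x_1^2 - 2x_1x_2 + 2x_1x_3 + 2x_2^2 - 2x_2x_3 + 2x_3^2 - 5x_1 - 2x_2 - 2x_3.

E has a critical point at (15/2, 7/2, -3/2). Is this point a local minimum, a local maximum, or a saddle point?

local minimum

The Hessian is constant: H = [[2, -2, 2], [-2, 4, -2], [2, -2, 4]].
Leading principal minors: Δ₁ = 2, Δ₂ = 4, Δ₃ = 8.
All leading minors are positive, so H is positive definite: a local minimum.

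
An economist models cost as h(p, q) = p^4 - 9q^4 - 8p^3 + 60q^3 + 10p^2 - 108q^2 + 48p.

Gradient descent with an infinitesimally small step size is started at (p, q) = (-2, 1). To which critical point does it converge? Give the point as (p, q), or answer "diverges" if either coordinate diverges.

h is separable, so gradient descent decouples: p follows -∂h/∂p, q follows -∂h/∂q.
∂h/∂p = 4(p - 4)(p - 3)(p + 1); at p=-2 this is -120, so p increases.
∂h/∂q = -36q(q - 3)(q - 2); at q=1 this is -72, so q increases.
p converges to its nearest critical value -1 (a local min of the p-part); q converges to 2. The iterate converges to (-1, 2).

(-1, 2)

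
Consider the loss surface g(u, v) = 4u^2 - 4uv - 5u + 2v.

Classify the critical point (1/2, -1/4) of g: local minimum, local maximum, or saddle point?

The Hessian of g is constant: H = [[8, -4], [-4, 0]].
det(H) = 8·0 − (-4)² = -16.
Since det(H) < 0, H is indefinite and the critical point is a saddle point.

saddle point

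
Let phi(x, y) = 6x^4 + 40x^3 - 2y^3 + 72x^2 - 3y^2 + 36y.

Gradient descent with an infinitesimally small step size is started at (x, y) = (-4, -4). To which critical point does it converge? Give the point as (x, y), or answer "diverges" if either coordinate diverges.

phi is separable, so gradient descent decouples: x follows -∂phi/∂x, y follows -∂phi/∂y.
∂phi/∂x = 24x(x + 2)(x + 3); at x=-4 this is -192, so x increases.
∂phi/∂y = -6(y - 2)(y + 3); at y=-4 this is -36, so y increases.
x converges to its nearest critical value -3 (a local min of the x-part); y converges to -3. The iterate converges to (-3, -3).

(-3, -3)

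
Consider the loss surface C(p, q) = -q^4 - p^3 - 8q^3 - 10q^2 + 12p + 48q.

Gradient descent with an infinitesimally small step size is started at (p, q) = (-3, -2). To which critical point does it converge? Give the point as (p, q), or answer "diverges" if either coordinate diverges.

(-2, -3)

C is separable, so gradient descent decouples: p follows -∂C/∂p, q follows -∂C/∂q.
∂C/∂p = -3(p - 2)(p + 2); at p=-3 this is -15, so p increases.
∂C/∂q = -4(q - 1)(q + 3)(q + 4); at q=-2 this is 24, so q decreases.
p converges to its nearest critical value -2 (a local min of the p-part); q converges to -3. The iterate converges to (-2, -3).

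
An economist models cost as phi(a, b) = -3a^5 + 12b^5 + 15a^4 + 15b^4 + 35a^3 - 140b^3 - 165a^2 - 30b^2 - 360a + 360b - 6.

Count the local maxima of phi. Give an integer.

phi separates as a function of a plus a function of b, so ∇phi=0 decouples.
∂phi/∂a = -15(a - 4)(a - 3)(a + 1)(a + 2) = 0 at a ∈ {-2, -1, 3, 4}; ∂phi/∂b = 60(b - 2)(b - 1)(b + 1)(b + 3) = 0 at b ∈ {-3, -1, 1, 2}.
The Hessian is diagonal: diag(phi_aa, phi_bb). Second derivatives: phi_aa(-2)=450, phi_aa(-1)=-300, phi_aa(3)=300, phi_aa(4)=-450; phi_bb(-3)=-2400, phi_bb(-1)=720, phi_bb(1)=-480, phi_bb(2)=900.
Local maxima occur where both diagonal entries negative: (-1, -3), (-1, 1), (4, -3), (4, 1). Count: 4.

4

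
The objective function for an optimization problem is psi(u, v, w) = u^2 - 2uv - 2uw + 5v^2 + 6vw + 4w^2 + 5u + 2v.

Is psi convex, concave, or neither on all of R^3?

convex

psi is quadratic, so its Hessian is the constant matrix H = [[2, -2, -2], [-2, 10, 6], [-2, 6, 8]].
Leading principal minors: 2, 16, 64.
All positive ⇒ H ≻ 0 ⇒ convex.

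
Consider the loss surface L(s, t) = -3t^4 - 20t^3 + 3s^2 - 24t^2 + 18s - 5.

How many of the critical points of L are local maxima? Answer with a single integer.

0

L separates as a function of s plus a function of t, so ∇L=0 decouples.
∂L/∂s = 6(s + 3) = 0 at s ∈ {-3}; ∂L/∂t = -12t(t + 1)(t + 4) = 0 at t ∈ {-4, -1, 0}.
The Hessian is diagonal: diag(L_ss, L_tt). Second derivatives: L_ss(-3)=6; L_tt(-4)=-144, L_tt(-1)=36, L_tt(0)=-48.
Local maxima occur where both diagonal entries negative: none. Count: 0.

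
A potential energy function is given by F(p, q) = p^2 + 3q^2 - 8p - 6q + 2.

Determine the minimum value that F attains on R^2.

F(p,q) separates as A(p) + B(q) + 2, so its minimum is min A + min B + 2.
A'(p) = 2p - 8 vanishes at p ∈ {4}; B'(q) = 6q - 6 vanishes at q ∈ {1}.
Local minima of A (where A''>0): A(4)=-16. Local minima of B: B(1)=-3.
So the global minimum of F is A(4) + B(1) + 2 = -16 − 3 + 2 = -17, attained at (4, 1).

-17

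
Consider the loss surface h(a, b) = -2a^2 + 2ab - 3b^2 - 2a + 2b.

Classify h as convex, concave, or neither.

concave

h is quadratic, so its Hessian is the constant matrix H = [[-4, 2], [2, -6]].
det(H) = 20, tr(H) = -10.
det(H) > 0 and tr(H) < 0, so H is negative definite everywhere: concave.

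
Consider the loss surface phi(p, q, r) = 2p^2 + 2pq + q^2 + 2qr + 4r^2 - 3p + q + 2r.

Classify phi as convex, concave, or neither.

convex

phi is quadratic, so its Hessian is the constant matrix H = [[4, 2, 0], [2, 2, 2], [0, 2, 8]].
Leading principal minors: 4, 4, 16.
All positive ⇒ H ≻ 0 ⇒ convex.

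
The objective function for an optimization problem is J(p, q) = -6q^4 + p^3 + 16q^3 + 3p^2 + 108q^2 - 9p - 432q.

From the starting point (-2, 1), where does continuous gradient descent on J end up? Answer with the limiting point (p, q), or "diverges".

J is separable, so gradient descent decouples: p follows -∂J/∂p, q follows -∂J/∂q.
∂J/∂p = 3(p - 1)(p + 3); at p=-2 this is -9, so p increases.
∂J/∂q = -24(q - 3)(q - 2)(q + 3); at q=1 this is -192, so q increases.
p converges to its nearest critical value 1 (a local min of the p-part); q converges to 2. The iterate converges to (1, 2).

(1, 2)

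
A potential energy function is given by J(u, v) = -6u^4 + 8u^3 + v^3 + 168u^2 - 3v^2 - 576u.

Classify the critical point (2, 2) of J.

local minimum

The mixed partial ∂²J/∂u∂v is 0, so the Hessian at any point is diag(J_uu, J_vv) = diag(24(-3u^2 + 2u + 14), 6(v - 1)).
At (2, 2): H = diag(144, 6).
Both eigenvalues are positive, so H is positive definite: a local minimum.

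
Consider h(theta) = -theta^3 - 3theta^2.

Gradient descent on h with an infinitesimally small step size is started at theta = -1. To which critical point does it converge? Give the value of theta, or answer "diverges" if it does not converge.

h'(theta) = -3theta(theta + 2), so h'(-1) = 3.
Gradient descent moves in the -h' direction, i.e. theta is decreasing.
The nearest critical point in that direction is theta = -2, where h'' = 6 > 0 (a local minimum). The iterate converges there.

-2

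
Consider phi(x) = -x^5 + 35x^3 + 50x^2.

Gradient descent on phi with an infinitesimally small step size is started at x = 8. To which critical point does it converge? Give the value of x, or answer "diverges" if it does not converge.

phi'(x) = -5x(x - 5)(x + 1)(x + 4), so phi'(8) = -12960.
Gradient descent moves in the -phi' direction, i.e. x is increasing.
There is no critical point above x=8, and phi' keeps the same sign, so the iterate runs off to +∞.

diverges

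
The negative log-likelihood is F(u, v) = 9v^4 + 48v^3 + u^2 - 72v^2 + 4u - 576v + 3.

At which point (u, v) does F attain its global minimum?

(-2, 2)

F(u,v) separates as P(u) + Q(v) + 3, so its minimum is min P + min Q + 3.
P'(u) = 2u + 4 vanishes at u ∈ {-2}; Q'(v) = 36(v - 2)(v + 2)(v + 4) vanishes at v ∈ {-4, -2, 2}.
Local minima of P (where P''>0): P(-2)=-4. Local minima of Q: Q(-4)=384, Q(2)=-912.
So the global minimum of F is P(-2) + Q(2) + 3 = -4 − 912 + 3 = -913, attained at (-2, 2).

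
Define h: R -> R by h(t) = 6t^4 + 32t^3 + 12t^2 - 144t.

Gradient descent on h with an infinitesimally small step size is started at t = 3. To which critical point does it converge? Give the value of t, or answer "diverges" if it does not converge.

1

h'(t) = 24(t - 1)(t + 2)(t + 3), so h'(3) = 1440.
Gradient descent moves in the -h' direction, i.e. t is decreasing.
The nearest critical point in that direction is t = 1, where h'' = 288 > 0 (a local minimum). The iterate converges there.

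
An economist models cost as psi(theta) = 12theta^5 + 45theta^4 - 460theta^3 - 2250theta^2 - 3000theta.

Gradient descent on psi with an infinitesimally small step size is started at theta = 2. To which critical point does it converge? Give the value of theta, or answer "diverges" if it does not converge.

psi'(theta) = 60(theta - 5)(theta + 1)(theta + 2)(theta + 5), so psi'(2) = -15120.
Gradient descent moves in the -psi' direction, i.e. theta is increasing.
The nearest critical point in that direction is theta = 5, where psi'' = 25200 > 0 (a local minimum). The iterate converges there.

5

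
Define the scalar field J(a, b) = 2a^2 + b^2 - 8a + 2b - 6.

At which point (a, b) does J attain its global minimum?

J(a,b) separates as P(a) + Q(b) − 6, so its minimum is min P + min Q − 6.
P'(a) = 4a - 8 vanishes at a ∈ {2}; Q'(b) = 2b + 2 vanishes at b ∈ {-1}.
Local minima of P (where P''>0): P(2)=-8. Local minima of Q: Q(-1)=-1.
So the global minimum of J is P(2) + Q(-1) − 6 = -8 − 1 − 6 = -15, attained at (2, -1).

(2, -1)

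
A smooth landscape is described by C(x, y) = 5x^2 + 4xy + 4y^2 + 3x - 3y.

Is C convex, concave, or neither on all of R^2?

convex

C is quadratic, so its Hessian is the constant matrix H = [[10, 4], [4, 8]].
det(H) = 64, tr(H) = 18.
det(H) > 0 and tr(H) > 0, so H is positive definite everywhere: convex.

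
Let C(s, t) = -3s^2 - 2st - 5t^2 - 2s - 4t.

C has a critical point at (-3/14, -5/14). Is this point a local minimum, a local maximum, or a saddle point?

local maximum

The Hessian of C is constant: H = [[-6, -2], [-2, -10]].
det(H) = (-6)·(-10) − (-2)² = 56.
det(H) > 0 and tr(H) = -16 < 0, so H is negative definite and the point is a local maximum.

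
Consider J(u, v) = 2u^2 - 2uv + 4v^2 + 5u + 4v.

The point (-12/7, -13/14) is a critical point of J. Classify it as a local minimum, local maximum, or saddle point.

The Hessian of J is constant: H = [[4, -2], [-2, 8]].
det(H) = 4·8 − (-2)² = 28.
det(H) > 0 and tr(H) = 12 > 0, so H is positive definite and the point is a local minimum.

local minimum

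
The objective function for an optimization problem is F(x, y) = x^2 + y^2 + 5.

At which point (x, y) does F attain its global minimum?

(0, 0)

F(x,y) separates as P(x) + Q(y) + 5, so its minimum is min P + min Q + 5.
P'(x) = 2x vanishes at x ∈ {0}; Q'(y) = 2y vanishes at y ∈ {0}.
Local minima of P (where P''>0): P(0)=0. Local minima of Q: Q(0)=0.
So the global minimum of F is P(0) + Q(0) + 5 = 0 + 0 + 5 = 5, attained at (0, 0).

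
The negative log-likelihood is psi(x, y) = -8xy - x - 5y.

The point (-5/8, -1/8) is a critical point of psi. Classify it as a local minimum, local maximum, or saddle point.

saddle point

The Hessian of psi is constant: H = [[0, -8], [-8, 0]].
det(H) = 0·0 − (-8)² = -64.
Since det(H) < 0, H is indefinite and the critical point is a saddle point.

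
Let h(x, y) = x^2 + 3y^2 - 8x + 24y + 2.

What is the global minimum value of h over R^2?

h(x,y) separates as P(x) + Q(y) + 2, so its minimum is min P + min Q + 2.
P'(x) = 2x - 8 vanishes at x ∈ {4}; Q'(y) = 6y + 24 vanishes at y ∈ {-4}.
Local minima of P (where P''>0): P(4)=-16. Local minima of Q: Q(-4)=-48.
So the global minimum of h is P(4) + Q(-4) + 2 = -16 − 48 + 2 = -62, attained at (4, -4).

-62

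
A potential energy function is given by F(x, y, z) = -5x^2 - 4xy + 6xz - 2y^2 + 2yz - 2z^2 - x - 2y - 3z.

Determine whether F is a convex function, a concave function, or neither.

concave

F is quadratic, so its Hessian is the constant matrix H = [[-10, -4, 6], [-4, -4, 2], [6, 2, -4]].
Leading principal minors: -10, 24, -8.
Signs alternate −, +, − ⇒ H ≺ 0 ⇒ concave.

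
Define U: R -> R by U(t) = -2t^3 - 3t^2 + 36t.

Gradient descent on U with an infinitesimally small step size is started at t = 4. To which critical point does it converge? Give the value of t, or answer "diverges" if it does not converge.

diverges

U'(t) = -6(t - 2)(t + 3), so U'(4) = -84.
Gradient descent moves in the -U' direction, i.e. t is increasing.
There is no critical point above t=4, and U' keeps the same sign, so the iterate runs off to +∞.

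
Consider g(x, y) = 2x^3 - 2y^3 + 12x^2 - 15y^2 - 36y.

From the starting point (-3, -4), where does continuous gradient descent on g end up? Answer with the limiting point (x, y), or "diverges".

g is separable, so gradient descent decouples: x follows -∂g/∂x, y follows -∂g/∂y.
∂g/∂x = 6x(x + 4); at x=-3 this is -18, so x increases.
∂g/∂y = -6(y + 2)(y + 3); at y=-4 this is -12, so y increases.
x converges to its nearest critical value 0 (a local min of the x-part); y converges to -3. The iterate converges to (0, -3).

(0, -3)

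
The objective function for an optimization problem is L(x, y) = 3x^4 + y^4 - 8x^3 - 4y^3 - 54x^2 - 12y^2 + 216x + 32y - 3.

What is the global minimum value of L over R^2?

-742

L(x,y) separates as P(x) + Q(y) − 3, so its minimum is min P + min Q − 3.
P'(x) = 12(x - 3)(x - 2)(x + 3) vanishes at x ∈ {-3, 2, 3}; Q'(y) = 4(y - 4)(y - 1)(y + 2) vanishes at y ∈ {-2, 1, 4}.
Local minima of P (where P''>0): P(-3)=-675, P(3)=189. Local minima of Q: Q(-2)=-64, Q(4)=-64.
So the global minimum of L is P(-3) + Q(-2) − 3 = -675 − 64 − 3 = -742, attained at (-3, -2).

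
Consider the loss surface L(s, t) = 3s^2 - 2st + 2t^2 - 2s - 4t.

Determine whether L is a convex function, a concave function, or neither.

convex

L is quadratic, so its Hessian is the constant matrix H = [[6, -2], [-2, 4]].
det(H) = 20, tr(H) = 10.
det(H) > 0 and tr(H) > 0, so H is positive definite everywhere: convex.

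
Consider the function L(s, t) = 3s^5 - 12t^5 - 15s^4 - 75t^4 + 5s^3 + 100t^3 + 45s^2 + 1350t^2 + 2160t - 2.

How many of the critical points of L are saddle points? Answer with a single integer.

8

L separates as a function of s plus a function of t, so ∇L=0 decouples.
∂L/∂s = 15s(s - 3)(s - 2)(s + 1) = 0 at s ∈ {-1, 0, 2, 3}; ∂L/∂t = -60(t - 3)(t + 1)(t + 3)(t + 4) = 0 at t ∈ {-4, -3, -1, 3}.
The Hessian is diagonal: diag(L_ss, L_tt). Second derivatives: L_ss(-1)=-180, L_ss(0)=90, L_ss(2)=-90, L_ss(3)=180; L_tt(-4)=1260, L_tt(-3)=-720, L_tt(-1)=1440, L_tt(3)=-10080.
Saddle points occur where the two diagonal entries have opposite signs: (-1, -4), (-1, -1), (0, -3), (0, 3), (2, -4), (2, -1), (3, -3), (3, 3). Count: 8.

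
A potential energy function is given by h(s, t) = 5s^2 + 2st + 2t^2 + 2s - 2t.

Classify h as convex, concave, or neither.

convex

h is quadratic, so its Hessian is the constant matrix H = [[10, 2], [2, 4]].
det(H) = 36, tr(H) = 14.
det(H) > 0 and tr(H) > 0, so H is positive definite everywhere: convex.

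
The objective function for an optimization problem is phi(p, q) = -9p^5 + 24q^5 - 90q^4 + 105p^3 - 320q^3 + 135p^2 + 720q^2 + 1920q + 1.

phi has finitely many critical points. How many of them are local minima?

4

phi separates as a function of p plus a function of q, so ∇phi=0 decouples.
∂phi/∂p = -45p(p - 3)(p + 1)(p + 2) = 0 at p ∈ {-2, -1, 0, 3}; ∂phi/∂q = 120(q - 4)(q - 2)(q + 1)(q + 2) = 0 at q ∈ {-2, -1, 2, 4}.
The Hessian is diagonal: diag(phi_pp, phi_qq). Second derivatives: phi_pp(-2)=450, phi_pp(-1)=-180, phi_pp(0)=270, phi_pp(3)=-2700; phi_qq(-2)=-2880, phi_qq(-1)=1800, phi_qq(2)=-2880, phi_qq(4)=7200.
Local minima occur where both diagonal entries positive: (-2, -1), (-2, 4), (0, -1), (0, 4). Count: 4.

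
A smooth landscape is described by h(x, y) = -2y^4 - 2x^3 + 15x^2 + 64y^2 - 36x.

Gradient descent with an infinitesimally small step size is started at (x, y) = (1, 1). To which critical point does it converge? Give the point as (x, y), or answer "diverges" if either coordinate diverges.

h is separable, so gradient descent decouples: x follows -∂h/∂x, y follows -∂h/∂y.
∂h/∂x = -6(x - 3)(x - 2); at x=1 this is -12, so x increases.
∂h/∂y = -8y(y - 4)(y + 4); at y=1 this is 120, so y decreases.
x converges to its nearest critical value 2 (a local min of the x-part); y converges to 0. The iterate converges to (2, 0).

(2, 0)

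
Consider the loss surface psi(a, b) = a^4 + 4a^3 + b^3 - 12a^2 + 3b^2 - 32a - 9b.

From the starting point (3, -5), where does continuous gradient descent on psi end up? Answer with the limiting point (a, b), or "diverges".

diverges

psi is separable, so gradient descent decouples: a follows -∂psi/∂a, b follows -∂psi/∂b.
∂psi/∂a = 4(a - 2)(a + 1)(a + 4); at a=3 this is 112, so a decreases.
∂psi/∂b = 3(b - 1)(b + 3); at b=-5 this is 36, so b decreases.
The b-coordinate has no critical point in that direction and runs off to infinity.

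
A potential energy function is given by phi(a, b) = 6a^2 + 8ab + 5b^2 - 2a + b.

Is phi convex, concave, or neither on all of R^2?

convex

phi is quadratic, so its Hessian is the constant matrix H = [[12, 8], [8, 10]].
det(H) = 56, tr(H) = 22.
det(H) > 0 and tr(H) > 0, so H is positive definite everywhere: convex.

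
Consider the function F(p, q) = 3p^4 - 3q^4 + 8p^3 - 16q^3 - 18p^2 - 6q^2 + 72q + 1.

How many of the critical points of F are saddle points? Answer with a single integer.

5

F separates as a function of p plus a function of q, so ∇F=0 decouples.
∂F/∂p = 12p(p - 1)(p + 3) = 0 at p ∈ {-3, 0, 1}; ∂F/∂q = -12(q - 1)(q + 2)(q + 3) = 0 at q ∈ {-3, -2, 1}.
The Hessian is diagonal: diag(F_pp, F_qq). Second derivatives: F_pp(-3)=144, F_pp(0)=-36, F_pp(1)=48; F_qq(-3)=-48, F_qq(-2)=36, F_qq(1)=-144.
Saddle points occur where the two diagonal entries have opposite signs: (-3, -3), (-3, 1), (0, -2), (1, -3), (1, 1). Count: 5.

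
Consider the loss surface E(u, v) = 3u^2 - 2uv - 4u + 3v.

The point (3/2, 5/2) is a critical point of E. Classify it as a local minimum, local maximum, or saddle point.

saddle point

The Hessian of E is constant: H = [[6, -2], [-2, 0]].
det(H) = 6·0 − (-2)² = -4.
Since det(H) < 0, H is indefinite and the critical point is a saddle point.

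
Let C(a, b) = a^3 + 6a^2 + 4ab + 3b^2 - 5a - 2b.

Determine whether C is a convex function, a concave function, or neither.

The term a^3 is cubic, so the Hessian is not constant.
∂²C/∂a² = 6a + 12, which takes both signs as a varies (negative for sufficiently negative a). A diagonal entry of the Hessian changing sign means the Hessian is neither positive- nor negative-semidefinite on all of R^2.

neither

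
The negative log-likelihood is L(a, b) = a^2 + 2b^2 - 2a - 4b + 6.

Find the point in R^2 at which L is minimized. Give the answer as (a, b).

(1, 1)

L(a,b) separates as P(a) + Q(b) + 6, so its minimum is min P + min Q + 6.
P'(a) = 2a - 2 vanishes at a ∈ {1}; Q'(b) = 4b - 4 vanishes at b ∈ {1}.
Local minima of P (where P''>0): P(1)=-1. Local minima of Q: Q(1)=-2.
So the global minimum of L is P(1) + Q(1) + 6 = -1 − 2 + 6 = 3, attained at (1, 1).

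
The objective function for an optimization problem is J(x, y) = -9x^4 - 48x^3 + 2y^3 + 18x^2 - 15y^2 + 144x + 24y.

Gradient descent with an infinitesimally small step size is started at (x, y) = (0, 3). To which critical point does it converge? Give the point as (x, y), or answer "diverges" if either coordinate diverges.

J is separable, so gradient descent decouples: x follows -∂J/∂x, y follows -∂J/∂y.
∂J/∂x = -36(x - 1)(x + 1)(x + 4); at x=0 this is 144, so x decreases.
∂J/∂y = 6(y - 4)(y - 1); at y=3 this is -12, so y increases.
x converges to its nearest critical value -1 (a local min of the x-part); y converges to 4. The iterate converges to (-1, 4).

(-1, 4)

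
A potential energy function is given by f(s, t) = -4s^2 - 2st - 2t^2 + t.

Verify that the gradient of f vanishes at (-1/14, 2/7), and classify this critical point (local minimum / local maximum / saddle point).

local maximum

∇f = (-8s - 2t, -2s - 4t + 1); substituting (-1/14, 2/7) gives ∇f = (0, 0), so (-1/14, 2/7) is indeed a critical point.
The Hessian of f is constant: H = [[-8, -2], [-2, -4]].
det(H) = (-8)·(-4) − (-2)² = 28.
det(H) > 0 and tr(H) = -12 < 0, so H is negative definite and the point is a local maximum.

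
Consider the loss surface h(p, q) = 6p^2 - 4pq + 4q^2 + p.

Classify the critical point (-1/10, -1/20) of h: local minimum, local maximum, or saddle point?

The Hessian of h is constant: H = [[12, -4], [-4, 8]].
det(H) = 12·8 − (-4)² = 80.
det(H) > 0 and tr(H) = 20 > 0, so H is positive definite and the point is a local minimum.

local minimum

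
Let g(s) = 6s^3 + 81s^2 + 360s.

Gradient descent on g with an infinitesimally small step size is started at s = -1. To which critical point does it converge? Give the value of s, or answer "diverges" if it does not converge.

g'(s) = 18(s + 4)(s + 5), so g'(-1) = 216.
Gradient descent moves in the -g' direction, i.e. s is decreasing.
The nearest critical point in that direction is s = -4, where g'' = 18 > 0 (a local minimum). The iterate converges there.

-4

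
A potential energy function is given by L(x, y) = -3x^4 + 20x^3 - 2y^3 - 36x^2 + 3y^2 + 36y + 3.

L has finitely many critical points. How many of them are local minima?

L separates as a function of x plus a function of y, so ∇L=0 decouples.
∂L/∂x = -12x(x - 3)(x - 2) = 0 at x ∈ {0, 2, 3}; ∂L/∂y = -6(y - 3)(y + 2) = 0 at y ∈ {-2, 3}.
The Hessian is diagonal: diag(L_xx, L_yy). Second derivatives: L_xx(0)=-72, L_xx(2)=24, L_xx(3)=-36; L_yy(-2)=30, L_yy(3)=-30.
Local minima occur where both diagonal entries positive: (2, -2). Count: 1.

1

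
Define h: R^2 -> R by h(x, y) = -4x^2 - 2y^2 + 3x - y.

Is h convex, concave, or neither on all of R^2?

concave

h is quadratic, so its Hessian is the constant matrix H = [[-8, 0], [0, -4]].
det(H) = 32, tr(H) = -12.
det(H) > 0 and tr(H) < 0, so H is negative definite everywhere: concave.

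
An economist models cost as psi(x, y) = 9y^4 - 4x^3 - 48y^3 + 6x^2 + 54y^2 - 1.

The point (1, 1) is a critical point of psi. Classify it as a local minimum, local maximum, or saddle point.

The mixed partial ∂²psi/∂x∂y is 0, so the Hessian at any point is diag(psi_xx, psi_yy) = diag(12(-2x + 1), 36(3y^2 - 8y + 3)).
At (1, 1): H = diag(-12, -72).
Both eigenvalues are negative, so H is negative definite: a local maximum.

local maximum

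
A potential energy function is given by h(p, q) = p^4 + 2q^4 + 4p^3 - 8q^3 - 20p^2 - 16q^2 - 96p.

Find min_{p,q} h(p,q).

h(p,q) separates as A(p) + B(q), so its minimum is min A + min B.
A'(p) = 4(p - 3)(p + 2)(p + 4) vanishes at p ∈ {-4, -2, 3}; B'(q) = 8q(q - 4)(q + 1) vanishes at q ∈ {-1, 0, 4}.
Local minima of A (where A''>0): A(-4)=64, A(3)=-279. Local minima of B: B(-1)=-6, B(4)=-256.
So the global minimum of h is A(3) + B(4) = -279 − 256 = -535, attained at (3, 4).

-535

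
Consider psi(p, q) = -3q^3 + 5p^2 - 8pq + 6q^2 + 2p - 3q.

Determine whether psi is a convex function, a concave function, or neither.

neither

The term -3q^3 is cubic, so the Hessian is not constant.
∂²psi/∂q² = -18q + 12, which takes both signs as q varies (negative for sufficiently large q). A diagonal entry of the Hessian changing sign means the Hessian is neither positive- nor negative-semidefinite on all of R^2.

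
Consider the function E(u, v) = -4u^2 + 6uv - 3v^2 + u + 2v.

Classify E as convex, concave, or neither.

E is quadratic, so its Hessian is the constant matrix H = [[-8, 6], [6, -6]].
det(H) = 12, tr(H) = -14.
det(H) > 0 and tr(H) < 0, so H is negative definite everywhere: concave.

concave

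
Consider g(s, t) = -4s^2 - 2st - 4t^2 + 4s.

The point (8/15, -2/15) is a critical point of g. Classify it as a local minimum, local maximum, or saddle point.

local maximum

The Hessian of g is constant: H = [[-8, -2], [-2, -8]].
det(H) = (-8)·(-8) − (-2)² = 60.
det(H) > 0 and tr(H) = -16 < 0, so H is negative definite and the point is a local maximum.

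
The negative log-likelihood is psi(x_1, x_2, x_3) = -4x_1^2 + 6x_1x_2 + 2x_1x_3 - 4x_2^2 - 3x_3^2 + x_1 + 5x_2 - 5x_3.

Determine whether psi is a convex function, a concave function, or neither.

psi is quadratic, so its Hessian is the constant matrix H = [[-8, 6, 2], [6, -8, 0], [2, 0, -6]].
Leading principal minors: -8, 28, -136.
Signs alternate −, +, − ⇒ H ≺ 0 ⇒ concave.

concave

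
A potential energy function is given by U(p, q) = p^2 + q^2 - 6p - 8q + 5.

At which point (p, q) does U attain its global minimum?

(3, 4)

U(p,q) separates as A(p) + B(q) + 5, so its minimum is min A + min B + 5.
A'(p) = 2p - 6 vanishes at p ∈ {3}; B'(q) = 2q - 8 vanishes at q ∈ {4}.
Local minima of A (where A''>0): A(3)=-9. Local minima of B: B(4)=-16.
So the global minimum of U is A(3) + B(4) + 5 = -9 − 16 + 5 = -20, attained at (3, 4).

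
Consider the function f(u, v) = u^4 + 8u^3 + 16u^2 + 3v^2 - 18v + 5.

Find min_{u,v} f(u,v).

f(u,v) separates as P(u) + Q(v) + 5, so its minimum is min P + min Q + 5.
P'(u) = 4u(u + 2)(u + 4) vanishes at u ∈ {-4, -2, 0}; Q'(v) = 6v - 18 vanishes at v ∈ {3}.
Local minima of P (where P''>0): P(-4)=0, P(0)=0. Local minima of Q: Q(3)=-27.
So the global minimum of f is P(-4) + Q(3) + 5 = 0 − 27 + 5 = -22, attained at (-4, 3).

-22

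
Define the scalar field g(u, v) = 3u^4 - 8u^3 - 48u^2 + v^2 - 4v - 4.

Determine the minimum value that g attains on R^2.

-520

g(u,v) separates as P(u) + Q(v) − 4, so its minimum is min P + min Q − 4.
P'(u) = 12u(u - 4)(u + 2) vanishes at u ∈ {-2, 0, 4}; Q'(v) = 2v - 4 vanishes at v ∈ {2}.
Local minima of P (where P''>0): P(-2)=-80, P(4)=-512. Local minima of Q: Q(2)=-4.
So the global minimum of g is P(4) + Q(2) − 4 = -512 − 4 − 4 = -520, attained at (4, 2).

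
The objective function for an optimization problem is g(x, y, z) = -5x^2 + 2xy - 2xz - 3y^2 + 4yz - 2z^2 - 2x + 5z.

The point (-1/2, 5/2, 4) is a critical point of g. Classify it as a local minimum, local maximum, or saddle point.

local maximum

The Hessian is constant: H = [[-10, 2, -2], [2, -6, 4], [-2, 4, -4]].
Leading principal minors: Δ₁ = -10, Δ₂ = 56, Δ₃ = -72.
The minors alternate sign starting negative (−, +, −), so H is negative definite: a local maximum.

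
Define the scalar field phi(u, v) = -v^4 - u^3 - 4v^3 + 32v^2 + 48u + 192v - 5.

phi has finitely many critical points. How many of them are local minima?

1

phi separates as a function of u plus a function of v, so ∇phi=0 decouples.
∂phi/∂u = -3(u - 4)(u + 4) = 0 at u ∈ {-4, 4}; ∂phi/∂v = -4(v - 4)(v + 3)(v + 4) = 0 at v ∈ {-4, -3, 4}.
The Hessian is diagonal: diag(phi_uu, phi_vv). Second derivatives: phi_uu(-4)=24, phi_uu(4)=-24; phi_vv(-4)=-32, phi_vv(-3)=28, phi_vv(4)=-224.
Local minima occur where both diagonal entries positive: (-4, -3). Count: 1.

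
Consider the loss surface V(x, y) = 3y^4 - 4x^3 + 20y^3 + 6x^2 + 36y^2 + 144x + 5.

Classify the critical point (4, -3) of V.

saddle point

The mixed partial ∂²V/∂x∂y is 0, so the Hessian at any point is diag(V_xx, V_yy) = diag(12(-2x + 1), 12(3y^2 + 10y + 6)).
At (4, -3): H = diag(-84, 36).
The eigenvalues have opposite signs, so H is indefinite: a saddle point.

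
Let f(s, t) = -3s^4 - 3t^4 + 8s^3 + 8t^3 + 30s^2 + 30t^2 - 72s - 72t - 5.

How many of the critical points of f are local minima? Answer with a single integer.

f separates as a function of s plus a function of t, so ∇f=0 decouples.
∂f/∂s = -12(s - 3)(s - 1)(s + 2) = 0 at s ∈ {-2, 1, 3}; ∂f/∂t = -12(t - 3)(t - 1)(t + 2) = 0 at t ∈ {-2, 1, 3}.
The Hessian is diagonal: diag(f_ss, f_tt). Second derivatives: f_ss(-2)=-180, f_ss(1)=72, f_ss(3)=-120; f_tt(-2)=-180, f_tt(1)=72, f_tt(3)=-120.
Local minima occur where both diagonal entries positive: (1, 1). Count: 1.

1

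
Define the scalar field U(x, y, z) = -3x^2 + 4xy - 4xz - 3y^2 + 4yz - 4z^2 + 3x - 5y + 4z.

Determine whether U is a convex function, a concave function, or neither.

concave

U is quadratic, so its Hessian is the constant matrix H = [[-6, 4, -4], [4, -6, 4], [-4, 4, -8]].
Leading principal minors: -6, 20, -96.
Signs alternate −, +, − ⇒ H ≺ 0 ⇒ concave.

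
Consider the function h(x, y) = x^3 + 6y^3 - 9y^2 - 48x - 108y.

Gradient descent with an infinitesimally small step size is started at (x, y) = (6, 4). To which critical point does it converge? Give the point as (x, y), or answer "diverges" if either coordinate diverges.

(4, 3)

h is separable, so gradient descent decouples: x follows -∂h/∂x, y follows -∂h/∂y.
∂h/∂x = 3(x - 4)(x + 4); at x=6 this is 60, so x decreases.
∂h/∂y = 18(y - 3)(y + 2); at y=4 this is 108, so y decreases.
x converges to its nearest critical value 4 (a local min of the x-part); y converges to 3. The iterate converges to (4, 3).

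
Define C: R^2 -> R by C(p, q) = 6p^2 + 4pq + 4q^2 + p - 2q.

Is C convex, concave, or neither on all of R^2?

C is quadratic, so its Hessian is the constant matrix H = [[12, 4], [4, 8]].
det(H) = 80, tr(H) = 20.
det(H) > 0 and tr(H) > 0, so H is positive definite everywhere: convex.

convex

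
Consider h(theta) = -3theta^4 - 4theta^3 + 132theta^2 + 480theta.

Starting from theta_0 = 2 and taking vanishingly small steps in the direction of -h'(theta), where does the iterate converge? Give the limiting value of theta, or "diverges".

h'(theta) = -12(theta - 5)(theta + 2)(theta + 4), so h'(2) = 864.
Gradient descent moves in the -h' direction, i.e. theta is decreasing.
The nearest critical point in that direction is theta = -2, where h'' = 168 > 0 (a local minimum). The iterate converges there.

-2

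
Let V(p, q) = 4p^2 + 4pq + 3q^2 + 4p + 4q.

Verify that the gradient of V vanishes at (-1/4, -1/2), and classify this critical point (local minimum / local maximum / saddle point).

local minimum

∇V = (8p + 4q + 4, 4p + 6q + 4); substituting (-1/4, -1/2) gives ∇V = (0, 0), so (-1/4, -1/2) is indeed a critical point.
The Hessian of V is constant: H = [[8, 4], [4, 6]].
det(H) = 8·6 − 4² = 32.
det(H) > 0 and tr(H) = 14 > 0, so H is positive definite and the point is a local minimum.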